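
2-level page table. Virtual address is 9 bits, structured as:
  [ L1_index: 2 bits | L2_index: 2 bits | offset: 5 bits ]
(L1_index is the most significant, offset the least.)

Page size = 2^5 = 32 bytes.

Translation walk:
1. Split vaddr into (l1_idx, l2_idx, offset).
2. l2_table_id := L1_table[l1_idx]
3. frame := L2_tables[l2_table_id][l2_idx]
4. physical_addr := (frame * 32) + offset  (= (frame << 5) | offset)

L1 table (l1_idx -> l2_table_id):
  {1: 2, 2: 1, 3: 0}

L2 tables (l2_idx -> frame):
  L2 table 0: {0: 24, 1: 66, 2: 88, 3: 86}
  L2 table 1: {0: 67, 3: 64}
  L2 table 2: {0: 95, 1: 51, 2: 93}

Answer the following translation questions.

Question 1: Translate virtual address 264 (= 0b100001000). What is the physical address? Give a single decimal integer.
Answer: 2152

Derivation:
vaddr = 264 = 0b100001000
Split: l1_idx=2, l2_idx=0, offset=8
L1[2] = 1
L2[1][0] = 67
paddr = 67 * 32 + 8 = 2152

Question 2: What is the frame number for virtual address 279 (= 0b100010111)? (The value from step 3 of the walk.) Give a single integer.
Answer: 67

Derivation:
vaddr = 279: l1_idx=2, l2_idx=0
L1[2] = 1; L2[1][0] = 67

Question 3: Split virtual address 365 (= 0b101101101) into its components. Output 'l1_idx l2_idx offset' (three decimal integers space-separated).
vaddr = 365 = 0b101101101
  top 2 bits -> l1_idx = 2
  next 2 bits -> l2_idx = 3
  bottom 5 bits -> offset = 13

Answer: 2 3 13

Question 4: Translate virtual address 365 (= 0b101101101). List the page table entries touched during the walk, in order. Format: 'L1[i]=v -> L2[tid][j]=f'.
Answer: L1[2]=1 -> L2[1][3]=64

Derivation:
vaddr = 365 = 0b101101101
Split: l1_idx=2, l2_idx=3, offset=13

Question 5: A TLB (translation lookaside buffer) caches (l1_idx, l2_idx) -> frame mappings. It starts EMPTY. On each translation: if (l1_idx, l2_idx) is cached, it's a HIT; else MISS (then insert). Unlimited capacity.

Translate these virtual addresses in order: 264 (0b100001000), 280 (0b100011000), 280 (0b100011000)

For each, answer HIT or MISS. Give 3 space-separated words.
vaddr=264: (2,0) not in TLB -> MISS, insert
vaddr=280: (2,0) in TLB -> HIT
vaddr=280: (2,0) in TLB -> HIT

Answer: MISS HIT HIT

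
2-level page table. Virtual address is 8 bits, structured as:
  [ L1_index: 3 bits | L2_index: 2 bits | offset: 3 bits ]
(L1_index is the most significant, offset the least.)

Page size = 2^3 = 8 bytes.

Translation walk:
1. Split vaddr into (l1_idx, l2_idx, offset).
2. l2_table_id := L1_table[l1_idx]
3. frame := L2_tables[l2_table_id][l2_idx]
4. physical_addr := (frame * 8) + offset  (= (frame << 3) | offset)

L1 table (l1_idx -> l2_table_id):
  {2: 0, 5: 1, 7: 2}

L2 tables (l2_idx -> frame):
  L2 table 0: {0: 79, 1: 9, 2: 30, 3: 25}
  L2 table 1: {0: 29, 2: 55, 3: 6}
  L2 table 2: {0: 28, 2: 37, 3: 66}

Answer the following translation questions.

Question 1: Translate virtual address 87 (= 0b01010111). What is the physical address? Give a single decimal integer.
Answer: 247

Derivation:
vaddr = 87 = 0b01010111
Split: l1_idx=2, l2_idx=2, offset=7
L1[2] = 0
L2[0][2] = 30
paddr = 30 * 8 + 7 = 247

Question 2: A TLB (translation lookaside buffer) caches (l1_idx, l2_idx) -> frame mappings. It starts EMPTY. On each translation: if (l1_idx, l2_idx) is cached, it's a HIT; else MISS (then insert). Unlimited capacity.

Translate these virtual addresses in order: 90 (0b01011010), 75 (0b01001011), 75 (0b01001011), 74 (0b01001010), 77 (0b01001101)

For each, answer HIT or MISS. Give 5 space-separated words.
Answer: MISS MISS HIT HIT HIT

Derivation:
vaddr=90: (2,3) not in TLB -> MISS, insert
vaddr=75: (2,1) not in TLB -> MISS, insert
vaddr=75: (2,1) in TLB -> HIT
vaddr=74: (2,1) in TLB -> HIT
vaddr=77: (2,1) in TLB -> HIT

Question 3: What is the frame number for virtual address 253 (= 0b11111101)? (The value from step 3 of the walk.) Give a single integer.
vaddr = 253: l1_idx=7, l2_idx=3
L1[7] = 2; L2[2][3] = 66

Answer: 66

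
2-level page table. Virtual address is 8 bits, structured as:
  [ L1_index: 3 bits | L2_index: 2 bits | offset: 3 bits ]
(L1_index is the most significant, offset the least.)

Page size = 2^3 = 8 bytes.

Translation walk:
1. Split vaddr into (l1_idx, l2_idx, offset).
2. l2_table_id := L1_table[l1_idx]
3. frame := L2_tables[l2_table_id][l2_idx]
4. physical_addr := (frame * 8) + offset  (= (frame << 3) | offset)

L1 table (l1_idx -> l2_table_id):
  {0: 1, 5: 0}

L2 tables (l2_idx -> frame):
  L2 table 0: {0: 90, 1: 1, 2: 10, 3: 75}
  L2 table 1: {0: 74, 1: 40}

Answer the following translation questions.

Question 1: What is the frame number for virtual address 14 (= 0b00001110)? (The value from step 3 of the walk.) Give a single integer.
Answer: 40

Derivation:
vaddr = 14: l1_idx=0, l2_idx=1
L1[0] = 1; L2[1][1] = 40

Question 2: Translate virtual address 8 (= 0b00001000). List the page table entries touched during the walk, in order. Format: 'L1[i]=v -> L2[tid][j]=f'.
vaddr = 8 = 0b00001000
Split: l1_idx=0, l2_idx=1, offset=0

Answer: L1[0]=1 -> L2[1][1]=40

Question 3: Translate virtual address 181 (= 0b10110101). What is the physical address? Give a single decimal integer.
Answer: 85

Derivation:
vaddr = 181 = 0b10110101
Split: l1_idx=5, l2_idx=2, offset=5
L1[5] = 0
L2[0][2] = 10
paddr = 10 * 8 + 5 = 85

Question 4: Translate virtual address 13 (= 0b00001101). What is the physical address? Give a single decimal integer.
Answer: 325

Derivation:
vaddr = 13 = 0b00001101
Split: l1_idx=0, l2_idx=1, offset=5
L1[0] = 1
L2[1][1] = 40
paddr = 40 * 8 + 5 = 325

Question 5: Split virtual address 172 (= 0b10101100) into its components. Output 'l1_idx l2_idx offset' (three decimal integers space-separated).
vaddr = 172 = 0b10101100
  top 3 bits -> l1_idx = 5
  next 2 bits -> l2_idx = 1
  bottom 3 bits -> offset = 4

Answer: 5 1 4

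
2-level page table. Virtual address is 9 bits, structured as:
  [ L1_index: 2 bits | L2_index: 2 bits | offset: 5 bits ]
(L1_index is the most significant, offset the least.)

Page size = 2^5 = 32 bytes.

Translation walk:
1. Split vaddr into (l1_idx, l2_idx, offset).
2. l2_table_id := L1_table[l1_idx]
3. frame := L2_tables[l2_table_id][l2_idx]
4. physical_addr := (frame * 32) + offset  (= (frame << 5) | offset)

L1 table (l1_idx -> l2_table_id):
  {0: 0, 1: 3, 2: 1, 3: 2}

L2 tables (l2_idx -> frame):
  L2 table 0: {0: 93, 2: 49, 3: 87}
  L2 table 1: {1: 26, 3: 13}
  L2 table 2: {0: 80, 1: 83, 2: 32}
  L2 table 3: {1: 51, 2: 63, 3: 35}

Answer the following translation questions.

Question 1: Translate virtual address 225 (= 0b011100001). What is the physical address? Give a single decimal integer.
vaddr = 225 = 0b011100001
Split: l1_idx=1, l2_idx=3, offset=1
L1[1] = 3
L2[3][3] = 35
paddr = 35 * 32 + 1 = 1121

Answer: 1121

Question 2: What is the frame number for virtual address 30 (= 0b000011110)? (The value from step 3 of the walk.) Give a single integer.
Answer: 93

Derivation:
vaddr = 30: l1_idx=0, l2_idx=0
L1[0] = 0; L2[0][0] = 93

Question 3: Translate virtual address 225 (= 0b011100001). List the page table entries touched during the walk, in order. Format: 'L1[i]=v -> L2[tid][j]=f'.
vaddr = 225 = 0b011100001
Split: l1_idx=1, l2_idx=3, offset=1

Answer: L1[1]=3 -> L2[3][3]=35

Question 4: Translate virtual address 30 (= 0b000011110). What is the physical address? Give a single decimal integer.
Answer: 3006

Derivation:
vaddr = 30 = 0b000011110
Split: l1_idx=0, l2_idx=0, offset=30
L1[0] = 0
L2[0][0] = 93
paddr = 93 * 32 + 30 = 3006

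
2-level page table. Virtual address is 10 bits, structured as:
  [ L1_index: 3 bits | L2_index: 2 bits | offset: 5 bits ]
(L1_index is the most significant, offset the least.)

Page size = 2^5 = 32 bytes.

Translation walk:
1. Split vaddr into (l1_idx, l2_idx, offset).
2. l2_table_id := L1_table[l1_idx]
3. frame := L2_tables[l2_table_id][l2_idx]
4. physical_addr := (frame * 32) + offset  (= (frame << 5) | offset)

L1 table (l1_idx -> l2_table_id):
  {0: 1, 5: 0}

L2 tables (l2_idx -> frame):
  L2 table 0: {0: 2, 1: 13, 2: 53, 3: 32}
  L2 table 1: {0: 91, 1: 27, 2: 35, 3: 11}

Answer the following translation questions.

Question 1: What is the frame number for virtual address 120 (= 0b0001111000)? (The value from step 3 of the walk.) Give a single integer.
vaddr = 120: l1_idx=0, l2_idx=3
L1[0] = 1; L2[1][3] = 11

Answer: 11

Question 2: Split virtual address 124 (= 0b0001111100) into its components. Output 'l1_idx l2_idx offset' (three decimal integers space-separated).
Answer: 0 3 28

Derivation:
vaddr = 124 = 0b0001111100
  top 3 bits -> l1_idx = 0
  next 2 bits -> l2_idx = 3
  bottom 5 bits -> offset = 28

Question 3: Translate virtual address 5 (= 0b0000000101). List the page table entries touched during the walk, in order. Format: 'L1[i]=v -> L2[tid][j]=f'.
vaddr = 5 = 0b0000000101
Split: l1_idx=0, l2_idx=0, offset=5

Answer: L1[0]=1 -> L2[1][0]=91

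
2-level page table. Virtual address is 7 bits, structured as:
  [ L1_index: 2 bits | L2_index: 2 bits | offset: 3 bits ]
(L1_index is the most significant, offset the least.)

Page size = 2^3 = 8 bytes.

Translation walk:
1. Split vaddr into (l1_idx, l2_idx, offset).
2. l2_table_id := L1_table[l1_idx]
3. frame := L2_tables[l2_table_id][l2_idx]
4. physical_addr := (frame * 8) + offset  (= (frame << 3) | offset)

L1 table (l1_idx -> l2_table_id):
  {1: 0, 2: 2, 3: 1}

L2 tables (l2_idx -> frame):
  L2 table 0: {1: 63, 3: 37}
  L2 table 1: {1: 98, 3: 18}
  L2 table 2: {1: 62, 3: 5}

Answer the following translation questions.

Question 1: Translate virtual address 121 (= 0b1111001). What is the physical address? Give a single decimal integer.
vaddr = 121 = 0b1111001
Split: l1_idx=3, l2_idx=3, offset=1
L1[3] = 1
L2[1][3] = 18
paddr = 18 * 8 + 1 = 145

Answer: 145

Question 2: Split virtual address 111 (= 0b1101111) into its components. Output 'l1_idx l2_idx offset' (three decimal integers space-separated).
vaddr = 111 = 0b1101111
  top 2 bits -> l1_idx = 3
  next 2 bits -> l2_idx = 1
  bottom 3 bits -> offset = 7

Answer: 3 1 7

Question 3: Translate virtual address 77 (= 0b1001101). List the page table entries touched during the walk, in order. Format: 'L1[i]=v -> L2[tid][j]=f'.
vaddr = 77 = 0b1001101
Split: l1_idx=2, l2_idx=1, offset=5

Answer: L1[2]=2 -> L2[2][1]=62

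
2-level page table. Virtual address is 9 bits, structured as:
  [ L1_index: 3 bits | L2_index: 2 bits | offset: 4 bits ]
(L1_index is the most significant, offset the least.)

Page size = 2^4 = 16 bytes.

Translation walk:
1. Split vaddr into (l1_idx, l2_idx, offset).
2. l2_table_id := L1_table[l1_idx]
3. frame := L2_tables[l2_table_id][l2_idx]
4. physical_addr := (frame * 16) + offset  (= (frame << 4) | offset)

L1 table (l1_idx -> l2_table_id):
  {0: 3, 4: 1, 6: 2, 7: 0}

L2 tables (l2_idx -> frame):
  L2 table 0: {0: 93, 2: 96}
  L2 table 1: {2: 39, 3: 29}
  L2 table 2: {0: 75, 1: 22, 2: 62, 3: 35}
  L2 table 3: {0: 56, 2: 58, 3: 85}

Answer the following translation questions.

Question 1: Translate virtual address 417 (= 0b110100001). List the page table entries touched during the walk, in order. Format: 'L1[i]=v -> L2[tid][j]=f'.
vaddr = 417 = 0b110100001
Split: l1_idx=6, l2_idx=2, offset=1

Answer: L1[6]=2 -> L2[2][2]=62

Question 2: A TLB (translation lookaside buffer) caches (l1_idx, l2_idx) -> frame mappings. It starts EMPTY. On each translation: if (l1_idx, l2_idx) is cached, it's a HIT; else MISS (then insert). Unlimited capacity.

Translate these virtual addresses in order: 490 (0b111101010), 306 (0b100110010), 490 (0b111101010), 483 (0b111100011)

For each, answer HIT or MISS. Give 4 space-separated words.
vaddr=490: (7,2) not in TLB -> MISS, insert
vaddr=306: (4,3) not in TLB -> MISS, insert
vaddr=490: (7,2) in TLB -> HIT
vaddr=483: (7,2) in TLB -> HIT

Answer: MISS MISS HIT HIT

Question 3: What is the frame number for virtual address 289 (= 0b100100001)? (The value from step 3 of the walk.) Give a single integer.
vaddr = 289: l1_idx=4, l2_idx=2
L1[4] = 1; L2[1][2] = 39

Answer: 39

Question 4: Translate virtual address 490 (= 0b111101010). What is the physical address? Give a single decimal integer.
Answer: 1546

Derivation:
vaddr = 490 = 0b111101010
Split: l1_idx=7, l2_idx=2, offset=10
L1[7] = 0
L2[0][2] = 96
paddr = 96 * 16 + 10 = 1546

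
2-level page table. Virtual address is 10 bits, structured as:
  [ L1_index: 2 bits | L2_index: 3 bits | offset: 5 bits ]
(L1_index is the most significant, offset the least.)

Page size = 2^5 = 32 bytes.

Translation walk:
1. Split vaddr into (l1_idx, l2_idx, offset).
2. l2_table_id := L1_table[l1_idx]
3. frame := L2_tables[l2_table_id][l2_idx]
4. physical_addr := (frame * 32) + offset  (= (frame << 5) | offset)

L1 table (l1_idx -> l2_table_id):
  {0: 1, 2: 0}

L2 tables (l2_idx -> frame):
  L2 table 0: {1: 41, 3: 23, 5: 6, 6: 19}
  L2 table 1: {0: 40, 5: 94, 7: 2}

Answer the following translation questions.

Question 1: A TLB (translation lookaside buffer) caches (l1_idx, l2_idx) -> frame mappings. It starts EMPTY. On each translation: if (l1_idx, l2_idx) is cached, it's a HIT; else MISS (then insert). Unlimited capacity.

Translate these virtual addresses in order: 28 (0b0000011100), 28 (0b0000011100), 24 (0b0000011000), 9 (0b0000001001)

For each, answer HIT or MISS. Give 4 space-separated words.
Answer: MISS HIT HIT HIT

Derivation:
vaddr=28: (0,0) not in TLB -> MISS, insert
vaddr=28: (0,0) in TLB -> HIT
vaddr=24: (0,0) in TLB -> HIT
vaddr=9: (0,0) in TLB -> HIT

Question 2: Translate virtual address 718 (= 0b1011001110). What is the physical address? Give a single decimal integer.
Answer: 622

Derivation:
vaddr = 718 = 0b1011001110
Split: l1_idx=2, l2_idx=6, offset=14
L1[2] = 0
L2[0][6] = 19
paddr = 19 * 32 + 14 = 622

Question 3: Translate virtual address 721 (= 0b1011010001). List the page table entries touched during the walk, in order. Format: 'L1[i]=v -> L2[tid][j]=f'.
Answer: L1[2]=0 -> L2[0][6]=19

Derivation:
vaddr = 721 = 0b1011010001
Split: l1_idx=2, l2_idx=6, offset=17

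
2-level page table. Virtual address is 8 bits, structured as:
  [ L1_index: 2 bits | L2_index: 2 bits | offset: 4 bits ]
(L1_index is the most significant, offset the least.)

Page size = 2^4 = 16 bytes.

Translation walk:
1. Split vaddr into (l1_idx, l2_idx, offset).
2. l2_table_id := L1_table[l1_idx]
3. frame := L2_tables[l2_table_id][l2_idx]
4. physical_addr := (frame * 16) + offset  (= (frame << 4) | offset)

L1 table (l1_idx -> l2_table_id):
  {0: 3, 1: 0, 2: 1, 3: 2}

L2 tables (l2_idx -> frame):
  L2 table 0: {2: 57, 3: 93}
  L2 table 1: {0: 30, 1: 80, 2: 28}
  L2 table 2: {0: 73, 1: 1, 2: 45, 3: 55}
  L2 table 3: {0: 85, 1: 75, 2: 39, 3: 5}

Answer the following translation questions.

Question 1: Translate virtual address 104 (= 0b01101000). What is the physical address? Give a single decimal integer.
vaddr = 104 = 0b01101000
Split: l1_idx=1, l2_idx=2, offset=8
L1[1] = 0
L2[0][2] = 57
paddr = 57 * 16 + 8 = 920

Answer: 920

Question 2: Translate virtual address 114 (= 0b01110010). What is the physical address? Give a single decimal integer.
Answer: 1490

Derivation:
vaddr = 114 = 0b01110010
Split: l1_idx=1, l2_idx=3, offset=2
L1[1] = 0
L2[0][3] = 93
paddr = 93 * 16 + 2 = 1490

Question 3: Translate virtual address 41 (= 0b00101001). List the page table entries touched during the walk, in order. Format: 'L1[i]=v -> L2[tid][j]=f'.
Answer: L1[0]=3 -> L2[3][2]=39

Derivation:
vaddr = 41 = 0b00101001
Split: l1_idx=0, l2_idx=2, offset=9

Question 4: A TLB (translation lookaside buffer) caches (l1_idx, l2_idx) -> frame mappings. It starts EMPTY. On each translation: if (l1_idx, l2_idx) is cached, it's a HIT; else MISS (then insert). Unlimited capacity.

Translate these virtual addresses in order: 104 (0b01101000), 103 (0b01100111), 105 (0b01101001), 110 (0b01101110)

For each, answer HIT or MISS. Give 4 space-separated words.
Answer: MISS HIT HIT HIT

Derivation:
vaddr=104: (1,2) not in TLB -> MISS, insert
vaddr=103: (1,2) in TLB -> HIT
vaddr=105: (1,2) in TLB -> HIT
vaddr=110: (1,2) in TLB -> HIT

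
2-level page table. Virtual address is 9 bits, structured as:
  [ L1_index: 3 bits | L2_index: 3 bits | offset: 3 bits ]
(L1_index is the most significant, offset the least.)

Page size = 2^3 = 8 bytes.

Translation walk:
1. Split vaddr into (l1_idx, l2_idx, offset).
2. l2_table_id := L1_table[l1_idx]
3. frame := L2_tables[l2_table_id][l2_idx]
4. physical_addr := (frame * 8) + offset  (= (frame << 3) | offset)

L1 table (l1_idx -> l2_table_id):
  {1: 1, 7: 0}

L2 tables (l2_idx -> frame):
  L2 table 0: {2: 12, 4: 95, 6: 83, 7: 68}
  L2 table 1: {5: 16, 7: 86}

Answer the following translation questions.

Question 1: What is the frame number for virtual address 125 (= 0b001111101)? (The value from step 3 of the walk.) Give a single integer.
Answer: 86

Derivation:
vaddr = 125: l1_idx=1, l2_idx=7
L1[1] = 1; L2[1][7] = 86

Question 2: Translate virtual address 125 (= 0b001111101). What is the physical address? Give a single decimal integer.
Answer: 693

Derivation:
vaddr = 125 = 0b001111101
Split: l1_idx=1, l2_idx=7, offset=5
L1[1] = 1
L2[1][7] = 86
paddr = 86 * 8 + 5 = 693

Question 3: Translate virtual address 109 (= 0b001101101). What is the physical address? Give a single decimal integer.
Answer: 133

Derivation:
vaddr = 109 = 0b001101101
Split: l1_idx=1, l2_idx=5, offset=5
L1[1] = 1
L2[1][5] = 16
paddr = 16 * 8 + 5 = 133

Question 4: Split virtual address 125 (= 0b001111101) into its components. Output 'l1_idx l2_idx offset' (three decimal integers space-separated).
vaddr = 125 = 0b001111101
  top 3 bits -> l1_idx = 1
  next 3 bits -> l2_idx = 7
  bottom 3 bits -> offset = 5

Answer: 1 7 5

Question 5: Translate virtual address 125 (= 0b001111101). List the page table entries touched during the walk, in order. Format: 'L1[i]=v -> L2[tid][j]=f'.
Answer: L1[1]=1 -> L2[1][7]=86

Derivation:
vaddr = 125 = 0b001111101
Split: l1_idx=1, l2_idx=7, offset=5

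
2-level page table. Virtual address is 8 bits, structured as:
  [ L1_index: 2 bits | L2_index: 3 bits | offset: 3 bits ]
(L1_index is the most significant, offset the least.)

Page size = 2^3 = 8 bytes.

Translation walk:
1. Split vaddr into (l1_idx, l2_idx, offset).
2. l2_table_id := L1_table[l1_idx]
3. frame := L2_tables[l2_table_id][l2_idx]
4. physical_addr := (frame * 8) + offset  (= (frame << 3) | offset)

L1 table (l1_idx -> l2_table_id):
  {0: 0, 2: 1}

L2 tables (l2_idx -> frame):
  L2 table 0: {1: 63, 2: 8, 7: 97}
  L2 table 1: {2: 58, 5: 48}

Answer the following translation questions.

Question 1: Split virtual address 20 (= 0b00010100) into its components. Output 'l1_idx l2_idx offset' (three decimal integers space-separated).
Answer: 0 2 4

Derivation:
vaddr = 20 = 0b00010100
  top 2 bits -> l1_idx = 0
  next 3 bits -> l2_idx = 2
  bottom 3 bits -> offset = 4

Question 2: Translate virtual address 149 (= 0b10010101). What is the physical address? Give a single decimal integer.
vaddr = 149 = 0b10010101
Split: l1_idx=2, l2_idx=2, offset=5
L1[2] = 1
L2[1][2] = 58
paddr = 58 * 8 + 5 = 469

Answer: 469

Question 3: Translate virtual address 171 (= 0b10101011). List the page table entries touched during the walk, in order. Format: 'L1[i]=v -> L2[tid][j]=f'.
Answer: L1[2]=1 -> L2[1][5]=48

Derivation:
vaddr = 171 = 0b10101011
Split: l1_idx=2, l2_idx=5, offset=3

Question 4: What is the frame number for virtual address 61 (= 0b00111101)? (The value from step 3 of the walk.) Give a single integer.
vaddr = 61: l1_idx=0, l2_idx=7
L1[0] = 0; L2[0][7] = 97

Answer: 97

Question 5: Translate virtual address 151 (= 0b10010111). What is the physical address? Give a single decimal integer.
vaddr = 151 = 0b10010111
Split: l1_idx=2, l2_idx=2, offset=7
L1[2] = 1
L2[1][2] = 58
paddr = 58 * 8 + 7 = 471

Answer: 471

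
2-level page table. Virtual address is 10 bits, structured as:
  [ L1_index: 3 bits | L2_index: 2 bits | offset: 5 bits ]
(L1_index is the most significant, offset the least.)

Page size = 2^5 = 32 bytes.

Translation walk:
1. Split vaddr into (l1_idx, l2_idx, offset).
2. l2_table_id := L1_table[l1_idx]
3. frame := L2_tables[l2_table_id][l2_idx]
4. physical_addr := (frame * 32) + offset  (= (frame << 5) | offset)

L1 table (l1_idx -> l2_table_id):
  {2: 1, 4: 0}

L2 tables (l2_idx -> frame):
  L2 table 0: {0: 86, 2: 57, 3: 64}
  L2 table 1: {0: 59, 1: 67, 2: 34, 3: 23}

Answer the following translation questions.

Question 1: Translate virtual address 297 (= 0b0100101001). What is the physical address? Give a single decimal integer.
vaddr = 297 = 0b0100101001
Split: l1_idx=2, l2_idx=1, offset=9
L1[2] = 1
L2[1][1] = 67
paddr = 67 * 32 + 9 = 2153

Answer: 2153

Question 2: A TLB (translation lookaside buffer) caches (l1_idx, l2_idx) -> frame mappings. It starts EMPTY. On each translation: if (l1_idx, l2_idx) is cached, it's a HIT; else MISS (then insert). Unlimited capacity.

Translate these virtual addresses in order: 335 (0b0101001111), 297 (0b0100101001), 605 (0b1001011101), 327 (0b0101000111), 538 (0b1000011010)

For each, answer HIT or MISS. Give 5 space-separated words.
Answer: MISS MISS MISS HIT MISS

Derivation:
vaddr=335: (2,2) not in TLB -> MISS, insert
vaddr=297: (2,1) not in TLB -> MISS, insert
vaddr=605: (4,2) not in TLB -> MISS, insert
vaddr=327: (2,2) in TLB -> HIT
vaddr=538: (4,0) not in TLB -> MISS, insert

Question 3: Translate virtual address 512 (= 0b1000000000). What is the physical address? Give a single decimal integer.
vaddr = 512 = 0b1000000000
Split: l1_idx=4, l2_idx=0, offset=0
L1[4] = 0
L2[0][0] = 86
paddr = 86 * 32 + 0 = 2752

Answer: 2752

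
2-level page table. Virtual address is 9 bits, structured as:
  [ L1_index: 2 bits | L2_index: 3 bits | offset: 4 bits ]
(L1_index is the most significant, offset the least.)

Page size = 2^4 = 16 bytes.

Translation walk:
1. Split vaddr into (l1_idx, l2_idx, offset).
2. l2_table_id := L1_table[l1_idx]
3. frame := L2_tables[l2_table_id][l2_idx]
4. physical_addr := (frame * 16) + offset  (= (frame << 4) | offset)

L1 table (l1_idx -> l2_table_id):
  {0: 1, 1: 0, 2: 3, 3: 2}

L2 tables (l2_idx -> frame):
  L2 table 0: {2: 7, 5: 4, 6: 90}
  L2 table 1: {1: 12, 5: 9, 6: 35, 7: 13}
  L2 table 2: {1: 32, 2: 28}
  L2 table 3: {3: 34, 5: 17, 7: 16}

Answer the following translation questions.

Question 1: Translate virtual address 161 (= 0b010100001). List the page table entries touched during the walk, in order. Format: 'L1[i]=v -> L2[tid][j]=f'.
vaddr = 161 = 0b010100001
Split: l1_idx=1, l2_idx=2, offset=1

Answer: L1[1]=0 -> L2[0][2]=7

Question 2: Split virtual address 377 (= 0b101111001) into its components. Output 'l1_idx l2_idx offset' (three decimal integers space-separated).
Answer: 2 7 9

Derivation:
vaddr = 377 = 0b101111001
  top 2 bits -> l1_idx = 2
  next 3 bits -> l2_idx = 7
  bottom 4 bits -> offset = 9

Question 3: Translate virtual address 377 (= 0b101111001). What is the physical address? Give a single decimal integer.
Answer: 265

Derivation:
vaddr = 377 = 0b101111001
Split: l1_idx=2, l2_idx=7, offset=9
L1[2] = 3
L2[3][7] = 16
paddr = 16 * 16 + 9 = 265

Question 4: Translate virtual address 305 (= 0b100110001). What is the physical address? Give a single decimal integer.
vaddr = 305 = 0b100110001
Split: l1_idx=2, l2_idx=3, offset=1
L1[2] = 3
L2[3][3] = 34
paddr = 34 * 16 + 1 = 545

Answer: 545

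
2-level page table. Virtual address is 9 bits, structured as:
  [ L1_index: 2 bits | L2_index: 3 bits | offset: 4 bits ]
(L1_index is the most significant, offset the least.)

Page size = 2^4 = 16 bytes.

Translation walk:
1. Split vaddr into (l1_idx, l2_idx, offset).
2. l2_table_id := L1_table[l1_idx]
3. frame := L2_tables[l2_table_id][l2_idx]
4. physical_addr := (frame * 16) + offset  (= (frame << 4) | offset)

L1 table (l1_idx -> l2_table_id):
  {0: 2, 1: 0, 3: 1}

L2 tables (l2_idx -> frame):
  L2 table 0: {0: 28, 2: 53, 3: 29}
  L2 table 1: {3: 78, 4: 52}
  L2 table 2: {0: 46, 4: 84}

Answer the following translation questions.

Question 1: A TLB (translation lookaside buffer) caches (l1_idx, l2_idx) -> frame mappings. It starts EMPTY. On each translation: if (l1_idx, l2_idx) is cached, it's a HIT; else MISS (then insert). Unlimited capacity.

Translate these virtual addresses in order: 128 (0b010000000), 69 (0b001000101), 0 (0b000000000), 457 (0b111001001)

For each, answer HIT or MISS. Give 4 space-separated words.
Answer: MISS MISS MISS MISS

Derivation:
vaddr=128: (1,0) not in TLB -> MISS, insert
vaddr=69: (0,4) not in TLB -> MISS, insert
vaddr=0: (0,0) not in TLB -> MISS, insert
vaddr=457: (3,4) not in TLB -> MISS, insert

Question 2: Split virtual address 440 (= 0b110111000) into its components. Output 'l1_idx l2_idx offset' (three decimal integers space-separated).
Answer: 3 3 8

Derivation:
vaddr = 440 = 0b110111000
  top 2 bits -> l1_idx = 3
  next 3 bits -> l2_idx = 3
  bottom 4 bits -> offset = 8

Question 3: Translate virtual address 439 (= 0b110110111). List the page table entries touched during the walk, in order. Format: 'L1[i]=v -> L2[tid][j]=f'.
Answer: L1[3]=1 -> L2[1][3]=78

Derivation:
vaddr = 439 = 0b110110111
Split: l1_idx=3, l2_idx=3, offset=7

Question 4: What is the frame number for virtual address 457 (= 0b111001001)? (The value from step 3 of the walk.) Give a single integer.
vaddr = 457: l1_idx=3, l2_idx=4
L1[3] = 1; L2[1][4] = 52

Answer: 52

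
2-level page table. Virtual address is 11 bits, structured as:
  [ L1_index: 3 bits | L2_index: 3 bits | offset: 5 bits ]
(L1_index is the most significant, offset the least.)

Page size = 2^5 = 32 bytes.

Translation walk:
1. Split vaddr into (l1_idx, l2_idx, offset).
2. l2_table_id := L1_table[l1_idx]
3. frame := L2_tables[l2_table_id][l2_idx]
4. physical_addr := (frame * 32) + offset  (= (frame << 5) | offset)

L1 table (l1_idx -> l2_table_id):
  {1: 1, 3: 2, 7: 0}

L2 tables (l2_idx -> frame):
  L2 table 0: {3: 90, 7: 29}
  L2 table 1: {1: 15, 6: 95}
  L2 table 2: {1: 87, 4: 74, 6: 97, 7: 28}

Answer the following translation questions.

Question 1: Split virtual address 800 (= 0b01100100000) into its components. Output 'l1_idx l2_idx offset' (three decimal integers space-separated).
Answer: 3 1 0

Derivation:
vaddr = 800 = 0b01100100000
  top 3 bits -> l1_idx = 3
  next 3 bits -> l2_idx = 1
  bottom 5 bits -> offset = 0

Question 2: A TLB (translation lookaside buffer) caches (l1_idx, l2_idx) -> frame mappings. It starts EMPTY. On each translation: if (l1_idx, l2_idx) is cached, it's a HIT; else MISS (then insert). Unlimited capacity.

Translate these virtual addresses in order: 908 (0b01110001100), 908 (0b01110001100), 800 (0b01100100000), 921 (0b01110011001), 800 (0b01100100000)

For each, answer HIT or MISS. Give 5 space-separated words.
vaddr=908: (3,4) not in TLB -> MISS, insert
vaddr=908: (3,4) in TLB -> HIT
vaddr=800: (3,1) not in TLB -> MISS, insert
vaddr=921: (3,4) in TLB -> HIT
vaddr=800: (3,1) in TLB -> HIT

Answer: MISS HIT MISS HIT HIT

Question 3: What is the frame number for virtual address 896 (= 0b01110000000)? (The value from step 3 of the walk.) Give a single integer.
vaddr = 896: l1_idx=3, l2_idx=4
L1[3] = 2; L2[2][4] = 74

Answer: 74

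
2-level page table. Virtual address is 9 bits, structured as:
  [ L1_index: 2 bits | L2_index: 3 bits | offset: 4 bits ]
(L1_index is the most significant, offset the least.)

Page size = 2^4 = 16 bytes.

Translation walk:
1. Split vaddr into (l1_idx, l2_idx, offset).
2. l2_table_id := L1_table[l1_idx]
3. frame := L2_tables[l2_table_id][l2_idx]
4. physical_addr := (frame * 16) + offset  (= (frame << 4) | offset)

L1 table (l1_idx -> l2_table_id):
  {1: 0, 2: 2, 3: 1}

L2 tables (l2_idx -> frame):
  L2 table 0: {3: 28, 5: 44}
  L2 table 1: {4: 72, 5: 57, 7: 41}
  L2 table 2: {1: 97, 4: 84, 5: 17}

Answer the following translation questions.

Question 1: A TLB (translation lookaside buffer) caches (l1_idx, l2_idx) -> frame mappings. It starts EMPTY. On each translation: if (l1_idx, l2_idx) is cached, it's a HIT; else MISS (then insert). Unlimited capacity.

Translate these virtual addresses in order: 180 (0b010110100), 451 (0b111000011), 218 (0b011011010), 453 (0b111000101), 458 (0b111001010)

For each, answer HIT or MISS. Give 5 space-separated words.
vaddr=180: (1,3) not in TLB -> MISS, insert
vaddr=451: (3,4) not in TLB -> MISS, insert
vaddr=218: (1,5) not in TLB -> MISS, insert
vaddr=453: (3,4) in TLB -> HIT
vaddr=458: (3,4) in TLB -> HIT

Answer: MISS MISS MISS HIT HIT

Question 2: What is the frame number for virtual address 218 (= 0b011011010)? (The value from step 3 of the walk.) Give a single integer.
Answer: 44

Derivation:
vaddr = 218: l1_idx=1, l2_idx=5
L1[1] = 0; L2[0][5] = 44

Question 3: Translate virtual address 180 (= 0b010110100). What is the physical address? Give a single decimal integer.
Answer: 452

Derivation:
vaddr = 180 = 0b010110100
Split: l1_idx=1, l2_idx=3, offset=4
L1[1] = 0
L2[0][3] = 28
paddr = 28 * 16 + 4 = 452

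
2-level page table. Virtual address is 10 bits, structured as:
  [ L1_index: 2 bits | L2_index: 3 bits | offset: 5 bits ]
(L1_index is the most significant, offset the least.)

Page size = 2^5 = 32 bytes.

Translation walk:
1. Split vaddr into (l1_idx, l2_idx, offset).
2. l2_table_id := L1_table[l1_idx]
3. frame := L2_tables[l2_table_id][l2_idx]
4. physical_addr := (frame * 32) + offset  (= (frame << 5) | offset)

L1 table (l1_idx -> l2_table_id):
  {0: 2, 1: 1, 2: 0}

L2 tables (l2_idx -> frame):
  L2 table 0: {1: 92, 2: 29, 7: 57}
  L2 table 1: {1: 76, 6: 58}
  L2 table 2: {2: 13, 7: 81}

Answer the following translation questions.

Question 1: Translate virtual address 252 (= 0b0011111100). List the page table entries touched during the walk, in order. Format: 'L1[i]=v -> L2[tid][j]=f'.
Answer: L1[0]=2 -> L2[2][7]=81

Derivation:
vaddr = 252 = 0b0011111100
Split: l1_idx=0, l2_idx=7, offset=28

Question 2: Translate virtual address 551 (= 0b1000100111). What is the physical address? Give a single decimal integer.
Answer: 2951

Derivation:
vaddr = 551 = 0b1000100111
Split: l1_idx=2, l2_idx=1, offset=7
L1[2] = 0
L2[0][1] = 92
paddr = 92 * 32 + 7 = 2951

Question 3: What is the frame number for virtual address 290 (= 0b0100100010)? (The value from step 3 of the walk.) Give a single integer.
vaddr = 290: l1_idx=1, l2_idx=1
L1[1] = 1; L2[1][1] = 76

Answer: 76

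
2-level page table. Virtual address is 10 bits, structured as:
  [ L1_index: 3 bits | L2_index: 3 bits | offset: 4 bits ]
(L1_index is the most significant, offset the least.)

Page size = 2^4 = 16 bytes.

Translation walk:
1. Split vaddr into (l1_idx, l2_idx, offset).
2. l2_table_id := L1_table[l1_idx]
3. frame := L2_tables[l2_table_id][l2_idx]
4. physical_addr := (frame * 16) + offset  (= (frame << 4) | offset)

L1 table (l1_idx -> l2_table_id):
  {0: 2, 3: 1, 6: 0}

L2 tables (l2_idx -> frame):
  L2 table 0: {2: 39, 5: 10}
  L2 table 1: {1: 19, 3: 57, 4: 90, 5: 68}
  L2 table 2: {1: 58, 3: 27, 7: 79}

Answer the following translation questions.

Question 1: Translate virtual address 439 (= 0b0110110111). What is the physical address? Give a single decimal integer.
Answer: 919

Derivation:
vaddr = 439 = 0b0110110111
Split: l1_idx=3, l2_idx=3, offset=7
L1[3] = 1
L2[1][3] = 57
paddr = 57 * 16 + 7 = 919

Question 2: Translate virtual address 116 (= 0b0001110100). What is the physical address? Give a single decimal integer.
Answer: 1268

Derivation:
vaddr = 116 = 0b0001110100
Split: l1_idx=0, l2_idx=7, offset=4
L1[0] = 2
L2[2][7] = 79
paddr = 79 * 16 + 4 = 1268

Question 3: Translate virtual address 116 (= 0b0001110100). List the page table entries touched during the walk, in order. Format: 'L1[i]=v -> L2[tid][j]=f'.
vaddr = 116 = 0b0001110100
Split: l1_idx=0, l2_idx=7, offset=4

Answer: L1[0]=2 -> L2[2][7]=79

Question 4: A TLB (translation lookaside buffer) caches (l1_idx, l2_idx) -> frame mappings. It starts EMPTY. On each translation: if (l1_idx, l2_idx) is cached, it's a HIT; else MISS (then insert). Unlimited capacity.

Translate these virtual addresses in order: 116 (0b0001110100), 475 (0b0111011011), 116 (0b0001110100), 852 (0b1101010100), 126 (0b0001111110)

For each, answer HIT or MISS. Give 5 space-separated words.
vaddr=116: (0,7) not in TLB -> MISS, insert
vaddr=475: (3,5) not in TLB -> MISS, insert
vaddr=116: (0,7) in TLB -> HIT
vaddr=852: (6,5) not in TLB -> MISS, insert
vaddr=126: (0,7) in TLB -> HIT

Answer: MISS MISS HIT MISS HIT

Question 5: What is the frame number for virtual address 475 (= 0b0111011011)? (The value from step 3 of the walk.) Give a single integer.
vaddr = 475: l1_idx=3, l2_idx=5
L1[3] = 1; L2[1][5] = 68

Answer: 68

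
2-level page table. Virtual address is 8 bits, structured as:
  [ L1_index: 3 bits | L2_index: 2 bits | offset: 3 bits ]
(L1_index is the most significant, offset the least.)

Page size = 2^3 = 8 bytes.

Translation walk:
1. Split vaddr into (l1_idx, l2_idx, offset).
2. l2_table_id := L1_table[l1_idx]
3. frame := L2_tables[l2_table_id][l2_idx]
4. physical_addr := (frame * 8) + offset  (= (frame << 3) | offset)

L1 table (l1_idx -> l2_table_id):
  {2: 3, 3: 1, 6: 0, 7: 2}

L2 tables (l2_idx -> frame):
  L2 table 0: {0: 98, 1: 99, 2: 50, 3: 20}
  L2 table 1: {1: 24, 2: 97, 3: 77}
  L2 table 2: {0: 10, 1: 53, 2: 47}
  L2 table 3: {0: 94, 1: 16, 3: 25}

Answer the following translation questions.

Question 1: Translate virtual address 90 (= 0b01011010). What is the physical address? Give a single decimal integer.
vaddr = 90 = 0b01011010
Split: l1_idx=2, l2_idx=3, offset=2
L1[2] = 3
L2[3][3] = 25
paddr = 25 * 8 + 2 = 202

Answer: 202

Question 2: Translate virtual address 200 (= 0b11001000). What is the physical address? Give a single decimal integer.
vaddr = 200 = 0b11001000
Split: l1_idx=6, l2_idx=1, offset=0
L1[6] = 0
L2[0][1] = 99
paddr = 99 * 8 + 0 = 792

Answer: 792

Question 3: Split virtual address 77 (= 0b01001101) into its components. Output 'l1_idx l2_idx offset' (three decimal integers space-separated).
Answer: 2 1 5

Derivation:
vaddr = 77 = 0b01001101
  top 3 bits -> l1_idx = 2
  next 2 bits -> l2_idx = 1
  bottom 3 bits -> offset = 5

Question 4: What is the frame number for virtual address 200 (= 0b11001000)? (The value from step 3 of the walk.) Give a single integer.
vaddr = 200: l1_idx=6, l2_idx=1
L1[6] = 0; L2[0][1] = 99

Answer: 99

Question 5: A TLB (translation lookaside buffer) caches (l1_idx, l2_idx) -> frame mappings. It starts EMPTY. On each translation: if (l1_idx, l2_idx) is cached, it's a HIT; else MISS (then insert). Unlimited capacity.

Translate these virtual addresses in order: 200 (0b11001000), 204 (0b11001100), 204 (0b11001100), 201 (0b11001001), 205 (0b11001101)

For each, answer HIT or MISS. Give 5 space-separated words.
Answer: MISS HIT HIT HIT HIT

Derivation:
vaddr=200: (6,1) not in TLB -> MISS, insert
vaddr=204: (6,1) in TLB -> HIT
vaddr=204: (6,1) in TLB -> HIT
vaddr=201: (6,1) in TLB -> HIT
vaddr=205: (6,1) in TLB -> HIT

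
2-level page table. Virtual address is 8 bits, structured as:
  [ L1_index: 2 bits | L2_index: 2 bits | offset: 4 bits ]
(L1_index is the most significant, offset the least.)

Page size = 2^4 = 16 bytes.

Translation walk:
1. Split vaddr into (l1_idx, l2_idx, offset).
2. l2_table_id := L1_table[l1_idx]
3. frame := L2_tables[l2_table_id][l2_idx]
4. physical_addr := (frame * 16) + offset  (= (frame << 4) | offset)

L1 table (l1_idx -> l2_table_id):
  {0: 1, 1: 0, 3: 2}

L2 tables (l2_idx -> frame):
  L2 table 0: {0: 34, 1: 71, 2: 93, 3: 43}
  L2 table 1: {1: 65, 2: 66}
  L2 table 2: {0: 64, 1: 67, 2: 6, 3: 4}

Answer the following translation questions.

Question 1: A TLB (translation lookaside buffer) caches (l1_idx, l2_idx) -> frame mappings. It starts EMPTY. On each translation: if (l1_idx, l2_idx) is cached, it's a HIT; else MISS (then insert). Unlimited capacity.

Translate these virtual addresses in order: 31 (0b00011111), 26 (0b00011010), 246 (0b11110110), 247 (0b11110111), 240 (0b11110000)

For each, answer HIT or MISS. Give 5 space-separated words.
vaddr=31: (0,1) not in TLB -> MISS, insert
vaddr=26: (0,1) in TLB -> HIT
vaddr=246: (3,3) not in TLB -> MISS, insert
vaddr=247: (3,3) in TLB -> HIT
vaddr=240: (3,3) in TLB -> HIT

Answer: MISS HIT MISS HIT HIT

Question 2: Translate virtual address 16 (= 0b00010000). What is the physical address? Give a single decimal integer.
vaddr = 16 = 0b00010000
Split: l1_idx=0, l2_idx=1, offset=0
L1[0] = 1
L2[1][1] = 65
paddr = 65 * 16 + 0 = 1040

Answer: 1040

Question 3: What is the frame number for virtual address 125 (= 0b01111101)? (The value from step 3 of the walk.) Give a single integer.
vaddr = 125: l1_idx=1, l2_idx=3
L1[1] = 0; L2[0][3] = 43

Answer: 43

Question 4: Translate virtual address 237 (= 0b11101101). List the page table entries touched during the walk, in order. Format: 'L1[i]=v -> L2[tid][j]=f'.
Answer: L1[3]=2 -> L2[2][2]=6

Derivation:
vaddr = 237 = 0b11101101
Split: l1_idx=3, l2_idx=2, offset=13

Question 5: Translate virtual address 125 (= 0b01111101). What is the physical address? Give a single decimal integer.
Answer: 701

Derivation:
vaddr = 125 = 0b01111101
Split: l1_idx=1, l2_idx=3, offset=13
L1[1] = 0
L2[0][3] = 43
paddr = 43 * 16 + 13 = 701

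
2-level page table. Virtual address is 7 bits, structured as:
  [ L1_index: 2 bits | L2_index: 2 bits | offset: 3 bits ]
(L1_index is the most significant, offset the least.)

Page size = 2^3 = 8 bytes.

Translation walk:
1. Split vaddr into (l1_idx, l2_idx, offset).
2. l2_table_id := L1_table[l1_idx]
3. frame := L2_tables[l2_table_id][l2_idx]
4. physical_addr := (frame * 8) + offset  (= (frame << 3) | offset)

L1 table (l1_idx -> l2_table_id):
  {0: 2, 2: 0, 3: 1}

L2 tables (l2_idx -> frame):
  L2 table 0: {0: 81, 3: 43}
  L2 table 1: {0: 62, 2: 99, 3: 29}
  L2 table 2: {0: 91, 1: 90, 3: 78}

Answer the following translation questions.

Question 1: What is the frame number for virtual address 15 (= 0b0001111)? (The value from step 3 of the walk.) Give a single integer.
Answer: 90

Derivation:
vaddr = 15: l1_idx=0, l2_idx=1
L1[0] = 2; L2[2][1] = 90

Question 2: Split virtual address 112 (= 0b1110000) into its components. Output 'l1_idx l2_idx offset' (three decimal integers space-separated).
Answer: 3 2 0

Derivation:
vaddr = 112 = 0b1110000
  top 2 bits -> l1_idx = 3
  next 2 bits -> l2_idx = 2
  bottom 3 bits -> offset = 0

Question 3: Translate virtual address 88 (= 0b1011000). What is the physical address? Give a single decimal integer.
Answer: 344

Derivation:
vaddr = 88 = 0b1011000
Split: l1_idx=2, l2_idx=3, offset=0
L1[2] = 0
L2[0][3] = 43
paddr = 43 * 8 + 0 = 344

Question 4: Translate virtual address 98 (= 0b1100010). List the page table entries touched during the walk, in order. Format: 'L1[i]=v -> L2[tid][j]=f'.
vaddr = 98 = 0b1100010
Split: l1_idx=3, l2_idx=0, offset=2

Answer: L1[3]=1 -> L2[1][0]=62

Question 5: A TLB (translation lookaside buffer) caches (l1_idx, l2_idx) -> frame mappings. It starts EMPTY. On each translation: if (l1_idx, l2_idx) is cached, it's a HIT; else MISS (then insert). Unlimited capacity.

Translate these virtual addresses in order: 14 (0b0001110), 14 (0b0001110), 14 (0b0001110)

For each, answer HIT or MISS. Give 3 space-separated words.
Answer: MISS HIT HIT

Derivation:
vaddr=14: (0,1) not in TLB -> MISS, insert
vaddr=14: (0,1) in TLB -> HIT
vaddr=14: (0,1) in TLB -> HIT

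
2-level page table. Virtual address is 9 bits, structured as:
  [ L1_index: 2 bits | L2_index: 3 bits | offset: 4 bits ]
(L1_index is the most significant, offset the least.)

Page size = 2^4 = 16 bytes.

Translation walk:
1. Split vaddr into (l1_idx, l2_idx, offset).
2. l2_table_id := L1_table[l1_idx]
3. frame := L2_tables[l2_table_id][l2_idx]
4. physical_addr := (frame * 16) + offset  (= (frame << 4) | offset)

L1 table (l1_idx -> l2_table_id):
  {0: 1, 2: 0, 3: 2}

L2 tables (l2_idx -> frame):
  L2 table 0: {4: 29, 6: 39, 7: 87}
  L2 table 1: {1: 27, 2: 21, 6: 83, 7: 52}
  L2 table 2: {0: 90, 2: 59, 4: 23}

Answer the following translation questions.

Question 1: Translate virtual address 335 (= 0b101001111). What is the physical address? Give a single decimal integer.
vaddr = 335 = 0b101001111
Split: l1_idx=2, l2_idx=4, offset=15
L1[2] = 0
L2[0][4] = 29
paddr = 29 * 16 + 15 = 479

Answer: 479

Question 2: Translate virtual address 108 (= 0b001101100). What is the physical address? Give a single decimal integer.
vaddr = 108 = 0b001101100
Split: l1_idx=0, l2_idx=6, offset=12
L1[0] = 1
L2[1][6] = 83
paddr = 83 * 16 + 12 = 1340

Answer: 1340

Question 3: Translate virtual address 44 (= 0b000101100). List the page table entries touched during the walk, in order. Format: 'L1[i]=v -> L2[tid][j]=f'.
Answer: L1[0]=1 -> L2[1][2]=21

Derivation:
vaddr = 44 = 0b000101100
Split: l1_idx=0, l2_idx=2, offset=12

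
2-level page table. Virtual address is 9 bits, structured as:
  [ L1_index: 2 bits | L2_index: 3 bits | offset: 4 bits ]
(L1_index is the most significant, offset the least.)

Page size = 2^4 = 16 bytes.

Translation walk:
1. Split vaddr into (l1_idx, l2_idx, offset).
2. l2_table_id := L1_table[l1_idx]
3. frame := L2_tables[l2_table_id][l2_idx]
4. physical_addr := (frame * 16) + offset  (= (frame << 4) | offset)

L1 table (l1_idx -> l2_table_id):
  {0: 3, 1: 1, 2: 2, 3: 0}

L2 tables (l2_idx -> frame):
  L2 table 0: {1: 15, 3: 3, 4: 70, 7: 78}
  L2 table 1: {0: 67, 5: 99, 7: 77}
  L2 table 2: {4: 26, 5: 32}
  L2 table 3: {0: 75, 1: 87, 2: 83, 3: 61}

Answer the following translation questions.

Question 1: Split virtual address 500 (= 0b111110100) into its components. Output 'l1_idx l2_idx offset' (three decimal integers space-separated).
Answer: 3 7 4

Derivation:
vaddr = 500 = 0b111110100
  top 2 bits -> l1_idx = 3
  next 3 bits -> l2_idx = 7
  bottom 4 bits -> offset = 4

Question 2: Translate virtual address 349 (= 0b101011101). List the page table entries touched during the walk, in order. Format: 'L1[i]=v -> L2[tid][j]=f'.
Answer: L1[2]=2 -> L2[2][5]=32

Derivation:
vaddr = 349 = 0b101011101
Split: l1_idx=2, l2_idx=5, offset=13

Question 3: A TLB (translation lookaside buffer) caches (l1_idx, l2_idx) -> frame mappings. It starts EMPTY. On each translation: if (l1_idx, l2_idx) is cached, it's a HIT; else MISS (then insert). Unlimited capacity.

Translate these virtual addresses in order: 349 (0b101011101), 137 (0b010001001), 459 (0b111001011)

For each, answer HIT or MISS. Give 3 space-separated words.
vaddr=349: (2,5) not in TLB -> MISS, insert
vaddr=137: (1,0) not in TLB -> MISS, insert
vaddr=459: (3,4) not in TLB -> MISS, insert

Answer: MISS MISS MISS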